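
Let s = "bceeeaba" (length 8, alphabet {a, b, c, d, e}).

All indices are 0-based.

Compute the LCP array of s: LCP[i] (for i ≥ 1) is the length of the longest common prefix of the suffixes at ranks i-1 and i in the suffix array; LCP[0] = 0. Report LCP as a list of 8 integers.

[0, 1, 0, 1, 0, 0, 1, 2]

sorted suffixes:
  #0 SA[0]=7  'a'
  #1 SA[1]=5  'aba'
  #2 SA[2]=6  'ba'
  #3 SA[3]=0  'bceeeaba'
  #4 SA[4]=1  'ceeeaba'
  #5 SA[5]=4  'eaba'
  #6 SA[6]=3  'eeaba'
  #7 SA[7]=2  'eeeaba'

SA = [7, 5, 6, 0, 1, 4, 3, 2]
rank  pair      lcp
   1  s[7:],s[5:]  1  'a'
   2  s[5:],s[6:]  0  ''
   3  s[6:],s[0:]  1  'b'
   4  s[0:],s[1:]  0  ''
   5  s[1:],s[4:]  0  ''
   6  s[4:],s[3:]  1  'e'
   7  s[3:],s[2:]  2  'ee'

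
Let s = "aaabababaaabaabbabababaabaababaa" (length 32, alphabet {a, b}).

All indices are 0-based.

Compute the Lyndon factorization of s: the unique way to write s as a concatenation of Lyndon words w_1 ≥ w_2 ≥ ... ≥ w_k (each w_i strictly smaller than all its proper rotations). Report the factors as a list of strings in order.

emit factor 1: 'aaababab' (i=0, period=8)
emit factor 2: 'aaabaabbabababaabaabab' (i=8, period=22)
emit factor 3: 'a' (i=30, period=1)
emit factor 4: 'a' (i=31, period=1)

["aaababab", "aaabaabbabababaabaabab", "a", "a"]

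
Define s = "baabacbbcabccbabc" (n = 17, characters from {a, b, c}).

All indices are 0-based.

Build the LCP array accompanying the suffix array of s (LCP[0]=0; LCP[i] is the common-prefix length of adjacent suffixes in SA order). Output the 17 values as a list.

[0, 1, 2, 3, 1, 0, 2, 2, 1, 1, 2, 2, 0, 1, 1, 2, 1]

rank | idx | suffix
   0 |   1 | aabacbbcabccbabc
   1 |   2 | abacbbcabccbabc
   2 |  14 | abc
   3 |   9 | abccbabc
   4 |   4 | acbbcabccbabc
   5 |   0 | baabacbbcabccbabc
   6 |  13 | babc
   7 |   3 | bacbbcabccbabc
   8 |   6 | bbcabccbabc
   9 |  15 | bc
  10 |   7 | bcabccbabc
  11 |  10 | bccbabc
  12 |  16 | c
  13 |   8 | cabccbabc
  14 |  12 | cbabc
  15 |   5 | cbbcabccbabc
  16 |  11 | ccbabc

SA = [1, 2, 14, 9, 4, 0, 13, 3, 6, 15, 7, 10, 16, 8, 12, 5, 11]
rank  pair      lcp
   1  s[1:],s[2:]  1  'a'
   2  s[2:],s[14:]  2  'ab'
   3  s[14:],s[9:]  3  'abc'
   4  s[9:],s[4:]  1  'a'
   5  s[4:],s[0:]  0  ''
   6  s[0:],s[13:]  2  'ba'
   7  s[13:],s[3:]  2  'ba'
   8  s[3:],s[6:]  1  'b'
   9  s[6:],s[15:]  1  'b'
  10  s[15:],s[7:]  2  'bc'
  11  s[7:],s[10:]  2  'bc'
  12  s[10:],s[16:]  0  ''
  13  s[16:],s[8:]  1  'c'
  14  s[8:],s[12:]  1  'c'
  15  s[12:],s[5:]  2  'cb'
  16  s[5:],s[11:]  1  'c'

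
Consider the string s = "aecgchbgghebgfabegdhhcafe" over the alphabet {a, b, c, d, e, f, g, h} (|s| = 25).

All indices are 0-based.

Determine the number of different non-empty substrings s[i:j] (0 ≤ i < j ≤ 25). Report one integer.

307

sorted suffixes:
  #0 SA[0]=14  'abegdhhcafe'
  #1 SA[1]=0  'aecgchbgghebgfabegdhhcafe'
  #2 SA[2]=22  'afe'
  #3 SA[3]=15  'begdhhcafe'
  #4 SA[4]=11  'bgfabegdhhcafe'
  #5 SA[5]=6  'bgghebgfabegdhhcafe'
  #6 SA[6]=21  'cafe'
  #7 SA[7]=2  'cgchbgghebgfabegdhhcafe'
  #8 SA[8]=4  'chbgghebgfabegdhhcafe'
  #9 SA[9]=18  'dhhcafe'
  #10 SA[10]=24  'e'
  #11 SA[11]=10  'ebgfabegdhhcafe'
  #12 SA[12]=1  'ecgchbgghebgfabegdhhcafe'
  #13 SA[13]=16  'egdhhcafe'
  #14 SA[14]=13  'fabegdhhcafe'
  #15 SA[15]=23  'fe'
  #16 SA[16]=3  'gchbgghebgfabegdhhcafe'
  #17 SA[17]=17  'gdhhcafe'
  #18 SA[18]=12  'gfabegdhhcafe'
  #19 SA[19]=7  'gghebgfabegdhhcafe'
  #20 SA[20]=8  'ghebgfabegdhhcafe'
  #21 SA[21]=5  'hbgghebgfabegdhhcafe'
  #22 SA[22]=20  'hcafe'
  #23 SA[23]=9  'hebgfabegdhhcafe'
  #24 SA[24]=19  'hhcafe'

SA = [14, 0, 22, 15, 11, 6, 21, 2, 4, 18, 24, 10, 1, 16, 13, 23, 3, 17, 12, 7, 8, 5, 20, 9, 19]
rank  pair      lcp
   1  s[14:],s[0:]  1  'a'
   2  s[0:],s[22:]  1  'a'
   3  s[22:],s[15:]  0  ''
   4  s[15:],s[11:]  1  'b'
   5  s[11:],s[6:]  2  'bg'
   6  s[6:],s[21:]  0  ''
   7  s[21:],s[2:]  1  'c'
   8  s[2:],s[4:]  1  'c'
   9  s[4:],s[18:]  0  ''
  10  s[18:],s[24:]  0  ''
  11  s[24:],s[10:]  1  'e'
  12  s[10:],s[1:]  1  'e'
  13  s[1:],s[16:]  1  'e'
  14  s[16:],s[13:]  0  ''
  15  s[13:],s[23:]  1  'f'
  16  s[23:],s[3:]  0  ''
  17  s[3:],s[17:]  1  'g'
  18  s[17:],s[12:]  1  'g'
  19  s[12:],s[7:]  1  'g'
  20  s[7:],s[8:]  1  'g'
  21  s[8:],s[5:]  0  ''
  22  s[5:],s[20:]  1  'h'
  23  s[20:],s[9:]  1  'h'
  24  s[9:],s[19:]  1  'h'

n(n+1)/2 = 25·26/2 = 325
Σ LCP = 0 + 1 + 1 + 0 + 1 + 2 + 0 + 1 + 1 + 0 + 0 + 1 + 1 + 1 + 0 + 1 + 0 + 1 + 1 + 1 + 1 + 0 + 1 + 1 + 1 = 18
distinct = 325 − 18 = 307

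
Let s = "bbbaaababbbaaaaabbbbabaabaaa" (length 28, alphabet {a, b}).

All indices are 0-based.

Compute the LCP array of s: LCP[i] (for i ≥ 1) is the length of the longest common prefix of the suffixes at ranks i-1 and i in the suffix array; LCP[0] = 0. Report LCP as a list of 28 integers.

rank→(start, suffix):
  0 → (27, 'a')
  1 → (26, 'aa')
  2 → (25, 'aaa')
  3 → (11, 'aaaaabbbbabaabaaa')
  4 → (12, 'aaaabbbbabaabaaa')
  5 → (3, 'aaababbbaaaaabbbbabaabaaa')
  6 → (13, 'aaabbbbabaabaaa')
  7 → (22, 'aabaaa')
  8 → (4, 'aababbbaaaaabbbbabaabaaa')
  9 → (14, 'aabbbbabaabaaa')
  10 → (23, 'abaaa')
  11 → (20, 'abaabaaa')
  12 → (5, 'ababbbaaaaabbbbabaabaaa')
  13 → (7, 'abbbaaaaabbbbabaabaaa')
  14 → (15, 'abbbbabaabaaa')
  15 → (24, 'baaa')
  16 → (10, 'baaaaabbbbabaabaaa')
  17 → (2, 'baaababbbaaaaabbbbabaabaaa')
  18 → (21, 'baabaaa')
  19 → (19, 'babaabaaa')
  20 → (6, 'babbbaaaaabbbbabaabaaa')
  21 → (9, 'bbaaaaabbbbabaabaaa')
  22 → (1, 'bbaaababbbaaaaabbbbabaabaaa')
  23 → (18, 'bbabaabaaa')
  24 → (8, 'bbbaaaaabbbbabaabaaa')
  25 → (0, 'bbbaaababbbaaaaabbbbabaabaaa')
  26 → (17, 'bbbabaabaaa')
  27 → (16, 'bbbbabaabaaa')

SA = [27, 26, 25, 11, 12, 3, 13, 22, 4, 14, 23, 20, 5, 7, 15, 24, 10, 2, 21, 19, 6, 9, 1, 18, 8, 0, 17, 16]
i: (SA[i-1],SA[i]) lcp shared
  1: (27,26) 1 'a'
  2: (26,25) 2 'aa'
  3: (25,11) 3 'aaa'
  4: (11,12) 4 'aaaa'
  5: (12,3) 3 'aaa'
  6: (3,13) 4 'aaab'
  7: (13,22) 2 'aa'
  8: (22,4) 4 'aaba'
  9: (4,14) 3 'aab'
  10: (14,23) 1 'a'
  11: (23,20) 4 'abaa'
  12: (20,5) 3 'aba'
  13: (5,7) 2 'ab'
  14: (7,15) 4 'abbb'
  15: (15,24) 0 ''
  16: (24,10) 4 'baaa'
  17: (10,2) 4 'baaa'
  18: (2,21) 3 'baa'
  19: (21,19) 2 'ba'
  20: (19,6) 3 'bab'
  21: (6,9) 1 'b'
  22: (9,1) 5 'bbaaa'
  23: (1,18) 3 'bba'
  24: (18,8) 2 'bb'
  25: (8,0) 6 'bbbaaa'
  26: (0,17) 4 'bbba'
  27: (17,16) 3 'bbb'

[0, 1, 2, 3, 4, 3, 4, 2, 4, 3, 1, 4, 3, 2, 4, 0, 4, 4, 3, 2, 3, 1, 5, 3, 2, 6, 4, 3]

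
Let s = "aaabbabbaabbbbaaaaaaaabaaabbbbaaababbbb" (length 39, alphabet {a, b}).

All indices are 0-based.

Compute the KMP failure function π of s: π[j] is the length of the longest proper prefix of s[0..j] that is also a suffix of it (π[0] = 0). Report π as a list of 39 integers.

[0, 1, 2, 0, 0, 1, 0, 0, 1, 2, 0, 0, 0, 0, 1, 2, 3, 3, 3, 3, 3, 3, 4, 1, 2, 3, 4, 5, 0, 0, 1, 2, 3, 4, 1, 0, 0, 0, 0]

π[0] = 0
j=1 s[j]='a': π[1]=1 (border 'a')
j=2 s[j]='a': π[2]=2 (border 'aa')
j=3 s[j]='b': k: 2→1→0; π[3]=0 (border '')
j=4 s[j]='b': π[4]=0 (border '')
j=5 s[j]='a': π[5]=1 (border 'a')
j=6 s[j]='b': k: 1→0; π[6]=0 (border '')
j=7 s[j]='b': π[7]=0 (border '')
j=8 s[j]='a': π[8]=1 (border 'a')
j=9 s[j]='a': π[9]=2 (border 'aa')
j=10 s[j]='b': k: 2→1→0; π[10]=0 (border '')
j=11 s[j]='b': π[11]=0 (border '')
j=12 s[j]='b': π[12]=0 (border '')
j=13 s[j]='b': π[13]=0 (border '')
j=14 s[j]='a': π[14]=1 (border 'a')
j=15 s[j]='a': π[15]=2 (border 'aa')
j=16 s[j]='a': π[16]=3 (border 'aaa')
j=17 s[j]='a': k: 3→2; π[17]=3 (border 'aaa')
j=18 s[j]='a': k: 3→2; π[18]=3 (border 'aaa')
j=19 s[j]='a': k: 3→2; π[19]=3 (border 'aaa')
j=20 s[j]='a': k: 3→2; π[20]=3 (border 'aaa')
j=21 s[j]='a': k: 3→2; π[21]=3 (border 'aaa')
j=22 s[j]='b': π[22]=4 (border 'aaab')
j=23 s[j]='a': k: 4→0; π[23]=1 (border 'a')
j=24 s[j]='a': π[24]=2 (border 'aa')
j=25 s[j]='a': π[25]=3 (border 'aaa')
j=26 s[j]='b': π[26]=4 (border 'aaab')
j=27 s[j]='b': π[27]=5 (border 'aaabb')
j=28 s[j]='b': k: 5→0; π[28]=0 (border '')
j=29 s[j]='b': π[29]=0 (border '')
j=30 s[j]='a': π[30]=1 (border 'a')
j=31 s[j]='a': π[31]=2 (border 'aa')
j=32 s[j]='a': π[32]=3 (border 'aaa')
j=33 s[j]='b': π[33]=4 (border 'aaab')
j=34 s[j]='a': k: 4→0; π[34]=1 (border 'a')
j=35 s[j]='b': k: 1→0; π[35]=0 (border '')
j=36 s[j]='b': π[36]=0 (border '')
j=37 s[j]='b': π[37]=0 (border '')
j=38 s[j]='b': π[38]=0 (border '')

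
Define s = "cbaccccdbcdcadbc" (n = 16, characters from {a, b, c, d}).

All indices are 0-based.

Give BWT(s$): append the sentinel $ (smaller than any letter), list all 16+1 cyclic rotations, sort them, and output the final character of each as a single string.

rank  rotation           last
    0  $cbaccccdbcdcadbc  c
    1  accccdbcdcadbc$cb  b
    2  adbc$cbaccccdbcdc  c
    3  baccccdbcdcadbc$c  c
    4  bc$cbaccccdbcdcad  d
    5  bcdcadbc$cbaccccd  d
    6  c$cbaccccdbcdcadb  b
    7  cadbc$cbaccccdbcd  d
    8  cbaccccdbcdcadbc$  $
    9  ccccdbcdcadbc$cba  a
   10  cccdbcdcadbc$cbac  c
   11  ccdbcdcadbc$cbacc  c
   12  cdbcdcadbc$cbaccc  c
   13  cdcadbc$cbaccccdb  b
   14  dbc$cbaccccdbcdca  a
   15  dbcdcadbc$cbacccc  c
   16  dcadbc$cbaccccdbc  c

cbccddbd$acccbacc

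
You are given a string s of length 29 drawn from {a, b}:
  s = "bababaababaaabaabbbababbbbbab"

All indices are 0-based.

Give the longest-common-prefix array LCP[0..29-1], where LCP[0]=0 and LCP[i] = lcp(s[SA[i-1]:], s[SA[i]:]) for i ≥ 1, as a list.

[0, 2, 4, 3, 1, 2, 4, 5, 3, 6, 4, 2, 4, 0, 1, 3, 4, 2, 3, 5, 4, 5, 3, 1, 4, 2, 5, 3, 4]

rank | idx | suffix
   0 |  10 | aaabaabbbababbbbbab
   1 |  11 | aabaabbbababbbbbab
   2 |   5 | aababaaabaabbbababbbbbab
   3 |  14 | aabbbababbbbbab
   4 |  27 | ab
   5 |   8 | abaaabaabbbababbbbbab
   6 |   3 | abaababaaabaabbbababbbbbab
   7 |  12 | abaabbbababbbbbab
   8 |   6 | ababaaabaabbbababbbbbab
   9 |   1 | ababaababaaabaabbbababbbbbab
  10 |  19 | ababbbbbab
  11 |  15 | abbbababbbbbab
  12 |  21 | abbbbbab
  13 |  28 | b
  14 |   9 | baaabaabbbababbbbbab
  15 |   4 | baababaaabaabbbababbbbbab
  16 |  13 | baabbbababbbbbab
  17 |  26 | bab
  18 |   7 | babaaabaabbbababbbbbab
  19 |   2 | babaababaaabaabbbababbbbbab
  20 |   0 | bababaababaaabaabbbababbbbbab
  21 |  18 | bababbbbbab
  22 |  20 | babbbbbab
  23 |  25 | bbab
  24 |  17 | bbababbbbbab
  25 |  24 | bbbab
  26 |  16 | bbbababbbbbab
  27 |  23 | bbbbab
  28 |  22 | bbbbbab

SA = [10, 11, 5, 14, 27, 8, 3, 12, 6, 1, 19, 15, 21, 28, 9, 4, 13, 26, 7, 2, 0, 18, 20, 25, 17, 24, 16, 23, 22]
[i] adj suffixes → lcp
  [1] 10/11 → 2 ('aa')
  [2] 11/5 → 4 ('aaba')
  [3] 5/14 → 3 ('aab')
  [4] 14/27 → 1 ('a')
  [5] 27/8 → 2 ('ab')
  [6] 8/3 → 4 ('abaa')
  [7] 3/12 → 5 ('abaab')
  [8] 12/6 → 3 ('aba')
  [9] 6/1 → 6 ('ababaa')
  [10] 1/19 → 4 ('abab')
  [11] 19/15 → 2 ('ab')
  [12] 15/21 → 4 ('abbb')
  [13] 21/28 → 0 ('')
  [14] 28/9 → 1 ('b')
  [15] 9/4 → 3 ('baa')
  [16] 4/13 → 4 ('baab')
  [17] 13/26 → 2 ('ba')
  [18] 26/7 → 3 ('bab')
  [19] 7/2 → 5 ('babaa')
  [20] 2/0 → 4 ('baba')
  [21] 0/18 → 5 ('babab')
  [22] 18/20 → 3 ('bab')
  [23] 20/25 → 1 ('b')
  [24] 25/17 → 4 ('bbab')
  [25] 17/24 → 2 ('bb')
  [26] 24/16 → 5 ('bbbab')
  [27] 16/23 → 3 ('bbb')
  [28] 23/22 → 4 ('bbbb')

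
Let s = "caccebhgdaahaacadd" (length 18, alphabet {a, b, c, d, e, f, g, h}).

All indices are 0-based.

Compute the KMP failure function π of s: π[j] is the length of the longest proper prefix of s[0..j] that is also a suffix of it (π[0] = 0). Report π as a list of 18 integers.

π[0] = 0
j=1 s[j]='a': π[1]=0 (border '')
j=2 s[j]='c': π[2]=1 (border 'c')
j=3 s[j]='c': k: 1→0; π[3]=1 (border 'c')
j=4 s[j]='e': k: 1→0; π[4]=0 (border '')
j=5 s[j]='b': π[5]=0 (border '')
j=6 s[j]='h': π[6]=0 (border '')
j=7 s[j]='g': π[7]=0 (border '')
j=8 s[j]='d': π[8]=0 (border '')
j=9 s[j]='a': π[9]=0 (border '')
j=10 s[j]='a': π[10]=0 (border '')
j=11 s[j]='h': π[11]=0 (border '')
j=12 s[j]='a': π[12]=0 (border '')
j=13 s[j]='a': π[13]=0 (border '')
j=14 s[j]='c': π[14]=1 (border 'c')
j=15 s[j]='a': π[15]=2 (border 'ca')
j=16 s[j]='d': k: 2→0; π[16]=0 (border '')
j=17 s[j]='d': π[17]=0 (border '')

[0, 0, 1, 1, 0, 0, 0, 0, 0, 0, 0, 0, 0, 0, 1, 2, 0, 0]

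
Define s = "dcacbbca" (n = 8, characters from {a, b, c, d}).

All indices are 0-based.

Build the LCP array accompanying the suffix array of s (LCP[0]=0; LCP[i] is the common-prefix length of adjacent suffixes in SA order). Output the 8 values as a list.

[0, 1, 0, 1, 0, 2, 1, 0]

rank | idx | suffix
   0 |   7 | a
   1 |   2 | acbbca
   2 |   4 | bbca
   3 |   5 | bca
   4 |   6 | ca
   5 |   1 | cacbbca
   6 |   3 | cbbca
   7 |   0 | dcacbbca

SA = [7, 2, 4, 5, 6, 1, 3, 0]
rank  pair      lcp
   1  s[7:],s[2:]  1  'a'
   2  s[2:],s[4:]  0  ''
   3  s[4:],s[5:]  1  'b'
   4  s[5:],s[6:]  0  ''
   5  s[6:],s[1:]  2  'ca'
   6  s[1:],s[3:]  1  'c'
   7  s[3:],s[0:]  0  ''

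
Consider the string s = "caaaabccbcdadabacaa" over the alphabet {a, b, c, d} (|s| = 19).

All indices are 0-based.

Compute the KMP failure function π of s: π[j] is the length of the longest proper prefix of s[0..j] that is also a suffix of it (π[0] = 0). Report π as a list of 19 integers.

π[0] = 0
j=1 s[j]='a': π[1]=0 (border '')
j=2 s[j]='a': π[2]=0 (border '')
j=3 s[j]='a': π[3]=0 (border '')
j=4 s[j]='a': π[4]=0 (border '')
j=5 s[j]='b': π[5]=0 (border '')
j=6 s[j]='c': π[6]=1 (border 'c')
j=7 s[j]='c': k: 1→0; π[7]=1 (border 'c')
j=8 s[j]='b': k: 1→0; π[8]=0 (border '')
j=9 s[j]='c': π[9]=1 (border 'c')
j=10 s[j]='d': k: 1→0; π[10]=0 (border '')
j=11 s[j]='a': π[11]=0 (border '')
j=12 s[j]='d': π[12]=0 (border '')
j=13 s[j]='a': π[13]=0 (border '')
j=14 s[j]='b': π[14]=0 (border '')
j=15 s[j]='a': π[15]=0 (border '')
j=16 s[j]='c': π[16]=1 (border 'c')
j=17 s[j]='a': π[17]=2 (border 'ca')
j=18 s[j]='a': π[18]=3 (border 'caa')

[0, 0, 0, 0, 0, 0, 1, 1, 0, 1, 0, 0, 0, 0, 0, 0, 1, 2, 3]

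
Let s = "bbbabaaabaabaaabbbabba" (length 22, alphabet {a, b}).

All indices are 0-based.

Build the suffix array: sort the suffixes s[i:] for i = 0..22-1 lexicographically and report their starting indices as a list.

rank | idx | suffix
   0 |  21 | a
   1 |   5 | aaabaabaaabbbabba
   2 |  12 | aaabbbabba
   3 |   9 | aabaaabbbabba
   4 |   6 | aabaabaaabbbabba
   5 |  13 | aabbbabba
   6 |   3 | abaaabaabaaabbbabba
   7 |  10 | abaaabbbabba
   8 |   7 | abaabaaabbbabba
   9 |  18 | abba
  10 |  14 | abbbabba
  11 |  20 | ba
  12 |   4 | baaabaabaaabbbabba
  13 |  11 | baaabbbabba
  14 |   8 | baabaaabbbabba
  15 |   2 | babaaabaabaaabbbabba
  16 |  17 | babba
  17 |  19 | bba
  18 |   1 | bbabaaabaabaaabbbabba
  19 |  16 | bbabba
  20 |   0 | bbbabaaabaabaaabbbabba
  21 |  15 | bbbabba

[21, 5, 12, 9, 6, 13, 3, 10, 7, 18, 14, 20, 4, 11, 8, 2, 17, 19, 1, 16, 0, 15]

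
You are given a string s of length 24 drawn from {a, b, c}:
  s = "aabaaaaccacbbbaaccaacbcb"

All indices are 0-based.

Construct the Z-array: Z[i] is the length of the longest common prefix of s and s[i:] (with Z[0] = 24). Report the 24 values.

Z[0]=24
i=1: fresh scan; Z[1]=1 scan→box=[1,2)
i=2: fresh scan; Z[2]=0
i=3: fresh scan; Z[3]=2 scan→box=[3,5)
i=4: min(r-i=1, Z[1]=1)=1; Z[4]=2 scan→box=[4,6)
i=5: min(r-i=1, Z[1]=1)=1; Z[5]=2 scan→box=[5,7)
i=6: min(r-i=1, Z[1]=1)=1; Z[6]=1
i=7: fresh scan; Z[7]=0
i=8: fresh scan; Z[8]=0
i=9: fresh scan; Z[9]=1 scan→box=[9,10)
i=10: fresh scan; Z[10]=0
i=11: fresh scan; Z[11]=0
i=12: fresh scan; Z[12]=0
i=13: fresh scan; Z[13]=0
i=14: fresh scan; Z[14]=2 scan→box=[14,16)
i=15: min(r-i=1, Z[1]=1)=1; Z[15]=1
i=16: fresh scan; Z[16]=0
i=17: fresh scan; Z[17]=0
i=18: fresh scan; Z[18]=2 scan→box=[18,20)
i=19: min(r-i=1, Z[1]=1)=1; Z[19]=1
i=20: fresh scan; Z[20]=0
i=21: fresh scan; Z[21]=0
i=22: fresh scan; Z[22]=0
i=23: fresh scan; Z[23]=0

[24, 1, 0, 2, 2, 2, 1, 0, 0, 1, 0, 0, 0, 0, 2, 1, 0, 0, 2, 1, 0, 0, 0, 0]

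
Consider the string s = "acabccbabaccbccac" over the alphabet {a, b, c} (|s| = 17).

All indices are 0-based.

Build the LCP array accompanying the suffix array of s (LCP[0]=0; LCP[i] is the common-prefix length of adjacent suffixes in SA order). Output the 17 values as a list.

[0, 2, 1, 2, 2, 0, 2, 1, 3, 0, 1, 2, 1, 2, 1, 2, 3]

rank | idx | suffix
   0 |   7 | abaccbccac
   1 |   2 | abccbabaccbccac
   2 |  15 | ac
   3 |   0 | acabccbabaccbccac
   4 |   9 | accbccac
   5 |   6 | babaccbccac
   6 |   8 | baccbccac
   7 |  12 | bccac
   8 |   3 | bccbabaccbccac
   9 |  16 | c
  10 |   1 | cabccbabaccbccac
  11 |  14 | cac
  12 |   5 | cbabaccbccac
  13 |  11 | cbccac
  14 |  13 | ccac
  15 |   4 | ccbabaccbccac
  16 |  10 | ccbccac

SA = [7, 2, 15, 0, 9, 6, 8, 12, 3, 16, 1, 14, 5, 11, 13, 4, 10]
[i] adj suffixes → lcp
  [1] 7/2 → 2 ('ab')
  [2] 2/15 → 1 ('a')
  [3] 15/0 → 2 ('ac')
  [4] 0/9 → 2 ('ac')
  [5] 9/6 → 0 ('')
  [6] 6/8 → 2 ('ba')
  [7] 8/12 → 1 ('b')
  [8] 12/3 → 3 ('bcc')
  [9] 3/16 → 0 ('')
  [10] 16/1 → 1 ('c')
  [11] 1/14 → 2 ('ca')
  [12] 14/5 → 1 ('c')
  [13] 5/11 → 2 ('cb')
  [14] 11/13 → 1 ('c')
  [15] 13/4 → 2 ('cc')
  [16] 4/10 → 3 ('ccb')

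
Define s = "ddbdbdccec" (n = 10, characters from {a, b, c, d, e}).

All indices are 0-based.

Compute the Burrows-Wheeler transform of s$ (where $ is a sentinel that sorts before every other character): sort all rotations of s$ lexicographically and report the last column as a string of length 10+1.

cddedcdbb$c

rank  rotation     last
    0  $ddbdbdccec  c
    1  bdbdccec$dd  d
    2  bdccec$ddbd  d
    3  c$ddbdbdcce  e
    4  ccec$ddbdbd  d
    5  cec$ddbdbdc  c
    6  dbdbdccec$d  d
    7  dbdccec$ddb  b
    8  dccec$ddbdb  b
    9  ddbdbdccec$  $
   10  ec$ddbdbdcc  c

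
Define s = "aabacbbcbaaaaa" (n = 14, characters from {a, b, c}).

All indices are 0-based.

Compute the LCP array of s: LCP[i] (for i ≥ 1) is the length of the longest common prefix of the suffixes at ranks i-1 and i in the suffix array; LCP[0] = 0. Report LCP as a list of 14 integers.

[0, 1, 2, 3, 4, 2, 1, 1, 0, 2, 1, 1, 0, 2]

rank→(start, suffix):
  0 → (13, 'a')
  1 → (12, 'aa')
  2 → (11, 'aaa')
  3 → (10, 'aaaa')
  4 → (9, 'aaaaa')
  5 → (0, 'aabacbbcbaaaaa')
  6 → (1, 'abacbbcbaaaaa')
  7 → (3, 'acbbcbaaaaa')
  8 → (8, 'baaaaa')
  9 → (2, 'bacbbcbaaaaa')
  10 → (5, 'bbcbaaaaa')
  11 → (6, 'bcbaaaaa')
  12 → (7, 'cbaaaaa')
  13 → (4, 'cbbcbaaaaa')

SA = [13, 12, 11, 10, 9, 0, 1, 3, 8, 2, 5, 6, 7, 4]
[i] adj suffixes → lcp
  [1] 13/12 → 1 ('a')
  [2] 12/11 → 2 ('aa')
  [3] 11/10 → 3 ('aaa')
  [4] 10/9 → 4 ('aaaa')
  [5] 9/0 → 2 ('aa')
  [6] 0/1 → 1 ('a')
  [7] 1/3 → 1 ('a')
  [8] 3/8 → 0 ('')
  [9] 8/2 → 2 ('ba')
  [10] 2/5 → 1 ('b')
  [11] 5/6 → 1 ('b')
  [12] 6/7 → 0 ('')
  [13] 7/4 → 2 ('cb')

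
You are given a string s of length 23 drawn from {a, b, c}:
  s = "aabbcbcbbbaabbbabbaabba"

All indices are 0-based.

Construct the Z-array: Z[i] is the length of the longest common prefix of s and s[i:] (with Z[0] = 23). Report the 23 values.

Z[0]=23
i=1: fresh scan; Z[1]=1 grow→box=[1,2)
i=2: fresh scan; Z[2]=0
i=3: fresh scan; Z[3]=0
i=4: fresh scan; Z[4]=0
i=5: fresh scan; Z[5]=0
i=6: fresh scan; Z[6]=0
i=7: fresh scan; Z[7]=0
i=8: fresh scan; Z[8]=0
i=9: fresh scan; Z[9]=0
i=10: fresh scan; Z[10]=4 grow→box=[10,14)
i=11: min(r-i=3, Z[1]=1)=1; Z[11]=1
i=12: min(r-i=2, Z[2]=0)=0; Z[12]=0
i=13: min(r-i=1, Z[3]=0)=0; Z[13]=0
i=14: fresh scan; Z[14]=0
i=15: fresh scan; Z[15]=1 grow→box=[15,16)
i=16: fresh scan; Z[16]=0
i=17: fresh scan; Z[17]=0
i=18: fresh scan; Z[18]=4 grow→box=[18,22)
i=19: min(r-i=3, Z[1]=1)=1; Z[19]=1
i=20: min(r-i=2, Z[2]=0)=0; Z[20]=0
i=21: min(r-i=1, Z[3]=0)=0; Z[21]=0
i=22: fresh scan; Z[22]=1 grow→box=[22,23)

[23, 1, 0, 0, 0, 0, 0, 0, 0, 0, 4, 1, 0, 0, 0, 1, 0, 0, 4, 1, 0, 0, 1]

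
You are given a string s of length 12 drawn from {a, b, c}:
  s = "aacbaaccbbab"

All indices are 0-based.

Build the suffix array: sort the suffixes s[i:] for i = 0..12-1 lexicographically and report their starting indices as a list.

[0, 4, 10, 1, 5, 11, 3, 9, 8, 2, 7, 6]

rank→(start, suffix):
  0 → (0, 'aacbaaccbbab')
  1 → (4, 'aaccbbab')
  2 → (10, 'ab')
  3 → (1, 'acbaaccbbab')
  4 → (5, 'accbbab')
  5 → (11, 'b')
  6 → (3, 'baaccbbab')
  7 → (9, 'bab')
  8 → (8, 'bbab')
  9 → (2, 'cbaaccbbab')
  10 → (7, 'cbbab')
  11 → (6, 'ccbbab')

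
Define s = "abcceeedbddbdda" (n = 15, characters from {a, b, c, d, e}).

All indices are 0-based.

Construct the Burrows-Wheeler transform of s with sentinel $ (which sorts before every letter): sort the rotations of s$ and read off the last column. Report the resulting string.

rank  rotation          last
    0  $abcceeedbddbdda  a
    1  a$abcceeedbddbdd  d
    2  abcceeedbddbdda$  $
    3  bcceeedbddbdda$a  a
    4  bdda$abcceeedbdd  d
    5  bddbdda$abcceeed  d
    6  cceeedbddbdda$ab  b
    7  ceeedbddbdda$abc  c
    8  da$abcceeedbddbd  d
    9  dbdda$abcceeedbd  d
   10  dbddbdda$abcceee  e
   11  dda$abcceeedbddb  b
   12  ddbdda$abcceeedb  b
   13  edbddbdda$abccee  e
   14  eedbddbdda$abcce  e
   15  eeedbddbdda$abcc  c

ad$addbcddebbeec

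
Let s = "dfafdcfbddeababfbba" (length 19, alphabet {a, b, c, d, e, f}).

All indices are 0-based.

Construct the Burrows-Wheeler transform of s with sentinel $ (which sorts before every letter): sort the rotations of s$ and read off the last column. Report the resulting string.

abebfbaffadfbd$ddbca

rank  rotation              last
    0  $dfafdcfbddeababfbba  a
    1  a$dfafdcfbddeababfbb  b
    2  ababfbba$dfafdcfbdde  e
    3  abfbba$dfafdcfbddeab  b
    4  afdcfbddeababfbba$df  f
    5  ba$dfafdcfbddeababfb  b
    6  babfbba$dfafdcfbddea  a
    7  bba$dfafdcfbddeababf  f
    8  bddeababfbba$dfafdcf  f
    9  bfbba$dfafdcfbddeaba  a
   10  cfbddeababfbba$dfafd  d
   11  dcfbddeababfbba$dfaf  f
   12  ddeababfbba$dfafdcfb  b
   13  deababfbba$dfafdcfbd  d
   14  dfafdcfbddeababfbba$  $
   15  eababfbba$dfafdcfbdd  d
   16  fafdcfbddeababfbba$d  d
   17  fbba$dfafdcfbddeabab  b
   18  fbddeababfbba$dfafdc  c
   19  fdcfbddeababfbba$dfa  a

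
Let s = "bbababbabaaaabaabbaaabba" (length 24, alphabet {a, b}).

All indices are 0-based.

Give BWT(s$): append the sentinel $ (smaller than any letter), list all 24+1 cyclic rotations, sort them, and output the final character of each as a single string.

rank  rotation                   last
    0  $bbababbabaaaabaabbaaabba  a
    1  a$bbababbabaaaabaabbaaabb  b
    2  aaaabaabbaaabba$bbababbab  b
    3  aaabaabbaaabba$bbababbaba  a
    4  aaabba$bbababbabaaaabaabb  b
    5  aabaabbaaabba$bbababbabaa  a
    6  aabba$bbababbabaaaabaabba  a
    7  aabbaaabba$bbababbabaaaab  b
    8  abaaaabaabbaaabba$bbababb  b
    9  abaabbaaabba$bbababbabaaa  a
   10  ababbabaaaabaabbaaabba$bb  b
   11  abba$bbababbabaaaabaabbaa  a
   12  abbaaabba$bbababbabaaaaba  a
   13  abbabaaaabaabbaaabba$bbab  b
   14  ba$bbababbabaaaabaabbaaab  b
   15  baaaabaabbaaabba$bbababba  a
   16  baaabba$bbababbabaaaabaab  b
   17  baabbaaabba$bbababbabaaaa  a
   18  babaaaabaabbaaabba$bbabab  b
   19  bababbabaaaabaabbaaabba$b  b
   20  babbabaaaabaabbaaabba$bba  a
   21  bba$bbababbabaaaabaabbaaa  a
   22  bbaaabba$bbababbabaaaabaa  a
   23  bbabaaaabaabbaaabba$bbaba  a
   24  bbababbabaaaabaabbaaabba$  $

abbabaabbabaabbababbaaaa$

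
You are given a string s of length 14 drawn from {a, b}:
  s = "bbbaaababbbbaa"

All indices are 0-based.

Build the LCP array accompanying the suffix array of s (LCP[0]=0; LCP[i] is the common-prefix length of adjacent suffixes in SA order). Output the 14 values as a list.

rank→(start, suffix):
  0 → (13, 'a')
  1 → (12, 'aa')
  2 → (3, 'aaababbbbaa')
  3 → (4, 'aababbbbaa')
  4 → (5, 'ababbbbaa')
  5 → (7, 'abbbbaa')
  6 → (11, 'baa')
  7 → (2, 'baaababbbbaa')
  8 → (6, 'babbbbaa')
  9 → (10, 'bbaa')
  10 → (1, 'bbaaababbbbaa')
  11 → (9, 'bbbaa')
  12 → (0, 'bbbaaababbbbaa')
  13 → (8, 'bbbbaa')

SA = [13, 12, 3, 4, 5, 7, 11, 2, 6, 10, 1, 9, 0, 8]
[i] adj suffixes → lcp
  [1] 13/12 → 1 ('a')
  [2] 12/3 → 2 ('aa')
  [3] 3/4 → 2 ('aa')
  [4] 4/5 → 1 ('a')
  [5] 5/7 → 2 ('ab')
  [6] 7/11 → 0 ('')
  [7] 11/2 → 3 ('baa')
  [8] 2/6 → 2 ('ba')
  [9] 6/10 → 1 ('b')
  [10] 10/1 → 4 ('bbaa')
  [11] 1/9 → 2 ('bb')
  [12] 9/0 → 5 ('bbbaa')
  [13] 0/8 → 3 ('bbb')

[0, 1, 2, 2, 1, 2, 0, 3, 2, 1, 4, 2, 5, 3]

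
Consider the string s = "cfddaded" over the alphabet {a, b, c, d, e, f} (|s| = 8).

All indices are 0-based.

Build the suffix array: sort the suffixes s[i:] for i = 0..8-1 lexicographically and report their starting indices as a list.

[4, 0, 7, 3, 2, 5, 6, 1]

rank→(start, suffix):
  0 → (4, 'aded')
  1 → (0, 'cfddaded')
  2 → (7, 'd')
  3 → (3, 'daded')
  4 → (2, 'ddaded')
  5 → (5, 'ded')
  6 → (6, 'ed')
  7 → (1, 'fddaded')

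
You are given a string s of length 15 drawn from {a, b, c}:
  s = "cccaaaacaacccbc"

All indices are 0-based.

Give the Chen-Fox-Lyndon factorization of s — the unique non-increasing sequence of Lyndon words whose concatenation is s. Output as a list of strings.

["c", "c", "c", "aaaacaacccbc"]

emit factor 1: 'c' (i=0, period=1)
emit factor 2: 'c' (i=1, period=1)
emit factor 3: 'c' (i=2, period=1)
emit factor 4: 'aaaacaacccbc' (i=3, period=12)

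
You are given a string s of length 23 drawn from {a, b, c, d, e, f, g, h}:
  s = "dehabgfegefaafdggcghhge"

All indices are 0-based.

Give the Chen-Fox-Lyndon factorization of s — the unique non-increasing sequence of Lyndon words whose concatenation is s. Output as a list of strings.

emit factor 1: 'deh' (i=0, period=3)
emit factor 2: 'abgfegef' (i=3, period=8)
emit factor 3: 'aafdggcghhge' (i=11, period=12)

["deh", "abgfegef", "aafdggcghhge"]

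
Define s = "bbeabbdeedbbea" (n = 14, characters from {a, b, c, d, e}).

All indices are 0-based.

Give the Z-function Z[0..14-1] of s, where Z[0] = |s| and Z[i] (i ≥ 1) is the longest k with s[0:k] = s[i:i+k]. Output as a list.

[14, 1, 0, 0, 2, 1, 0, 0, 0, 0, 4, 1, 0, 0]

Z[0]=14
i=1: i≥r, start 0; Z[1]=1 grow→box=[1,2)
i=2: i≥r, start 0; Z[2]=0
i=3: i≥r, start 0; Z[3]=0
i=4: i≥r, start 0; Z[4]=2 grow→box=[4,6)
i=5: min(r-i=1, Z[1]=1)=1; Z[5]=1
i=6: i≥r, start 0; Z[6]=0
i=7: i≥r, start 0; Z[7]=0
i=8: i≥r, start 0; Z[8]=0
i=9: i≥r, start 0; Z[9]=0
i=10: i≥r, start 0; Z[10]=4 grow→box=[10,14)
i=11: min(r-i=3, Z[1]=1)=1; Z[11]=1
i=12: min(r-i=2, Z[2]=0)=0; Z[12]=0
i=13: min(r-i=1, Z[3]=0)=0; Z[13]=0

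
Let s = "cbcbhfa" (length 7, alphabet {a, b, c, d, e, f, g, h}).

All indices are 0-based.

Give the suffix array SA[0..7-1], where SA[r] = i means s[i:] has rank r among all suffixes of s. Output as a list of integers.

sorted suffixes:
  #0 SA[0]=6  'a'
  #1 SA[1]=1  'bcbhfa'
  #2 SA[2]=3  'bhfa'
  #3 SA[3]=0  'cbcbhfa'
  #4 SA[4]=2  'cbhfa'
  #5 SA[5]=5  'fa'
  #6 SA[6]=4  'hfa'

[6, 1, 3, 0, 2, 5, 4]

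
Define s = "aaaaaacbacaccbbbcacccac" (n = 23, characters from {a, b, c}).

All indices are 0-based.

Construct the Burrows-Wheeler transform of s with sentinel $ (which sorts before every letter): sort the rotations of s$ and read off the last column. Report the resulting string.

rank  rotation                  last
    0  $aaaaaacbacaccbbbcacccac  c
    1  aaaaaacbacaccbbbcacccac$  $
    2  aaaaacbacaccbbbcacccac$a  a
    3  aaaacbacaccbbbcacccac$aa  a
    4  aaacbacaccbbbcacccac$aaa  a
    5  aacbacaccbbbcacccac$aaaa  a
    6  ac$aaaaaacbacaccbbbcaccc  c
    7  acaccbbbcacccac$aaaaaacb  b
    8  acbacaccbbbcacccac$aaaaa  a
    9  accbbbcacccac$aaaaaacbac  c
   10  acccac$aaaaaacbacaccbbbc  c
   11  bacaccbbbcacccac$aaaaaac  c
   12  bbbcacccac$aaaaaacbacacc  c
   13  bbcacccac$aaaaaacbacaccb  b
   14  bcacccac$aaaaaacbacaccbb  b
   15  c$aaaaaacbacaccbbbcaccca  a
   16  cac$aaaaaacbacaccbbbcacc  c
   17  caccbbbcacccac$aaaaaacba  a
   18  cacccac$aaaaaacbacaccbbb  b
   19  cbacaccbbbcacccac$aaaaaa  a
   20  cbbbcacccac$aaaaaacbacac  c
   21  ccac$aaaaaacbacaccbbbcac  c
   22  ccbbbcacccac$aaaaaacbaca  a
   23  cccac$aaaaaacbacaccbbbca  a

c$aaaacbaccccbbacabaccaa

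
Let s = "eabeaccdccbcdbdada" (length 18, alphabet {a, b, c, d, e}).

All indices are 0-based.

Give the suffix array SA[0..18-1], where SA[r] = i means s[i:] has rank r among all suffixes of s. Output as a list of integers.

rank | idx | suffix
   0 |  17 | a
   1 |   1 | abeaccdccbcdbdada
   2 |   4 | accdccbcdbdada
   3 |  15 | ada
   4 |  10 | bcdbdada
   5 |  13 | bdada
   6 |   2 | beaccdccbcdbdada
   7 |   9 | cbcdbdada
   8 |   8 | ccbcdbdada
   9 |   5 | ccdccbcdbdada
  10 |  11 | cdbdada
  11 |   6 | cdccbcdbdada
  12 |  16 | da
  13 |  14 | dada
  14 |  12 | dbdada
  15 |   7 | dccbcdbdada
  16 |   0 | eabeaccdccbcdbdada
  17 |   3 | eaccdccbcdbdada

[17, 1, 4, 15, 10, 13, 2, 9, 8, 5, 11, 6, 16, 14, 12, 7, 0, 3]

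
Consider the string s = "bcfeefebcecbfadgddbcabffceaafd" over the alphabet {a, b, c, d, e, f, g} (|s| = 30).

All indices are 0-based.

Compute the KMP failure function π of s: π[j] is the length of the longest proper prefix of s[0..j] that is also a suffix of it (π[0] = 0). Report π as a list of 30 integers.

π[0] = 0
j=1 s[j]='c': π[1]=0 (border '')
j=2 s[j]='f': π[2]=0 (border '')
j=3 s[j]='e': π[3]=0 (border '')
j=4 s[j]='e': π[4]=0 (border '')
j=5 s[j]='f': π[5]=0 (border '')
j=6 s[j]='e': π[6]=0 (border '')
j=7 s[j]='b': π[7]=1 (border 'b')
j=8 s[j]='c': π[8]=2 (border 'bc')
j=9 s[j]='e': k: 2→0; π[9]=0 (border '')
j=10 s[j]='c': π[10]=0 (border '')
j=11 s[j]='b': π[11]=1 (border 'b')
j=12 s[j]='f': k: 1→0; π[12]=0 (border '')
j=13 s[j]='a': π[13]=0 (border '')
j=14 s[j]='d': π[14]=0 (border '')
j=15 s[j]='g': π[15]=0 (border '')
j=16 s[j]='d': π[16]=0 (border '')
j=17 s[j]='d': π[17]=0 (border '')
j=18 s[j]='b': π[18]=1 (border 'b')
j=19 s[j]='c': π[19]=2 (border 'bc')
j=20 s[j]='a': k: 2→0; π[20]=0 (border '')
j=21 s[j]='b': π[21]=1 (border 'b')
j=22 s[j]='f': k: 1→0; π[22]=0 (border '')
j=23 s[j]='f': π[23]=0 (border '')
j=24 s[j]='c': π[24]=0 (border '')
j=25 s[j]='e': π[25]=0 (border '')
j=26 s[j]='a': π[26]=0 (border '')
j=27 s[j]='a': π[27]=0 (border '')
j=28 s[j]='f': π[28]=0 (border '')
j=29 s[j]='d': π[29]=0 (border '')

[0, 0, 0, 0, 0, 0, 0, 1, 2, 0, 0, 1, 0, 0, 0, 0, 0, 0, 1, 2, 0, 1, 0, 0, 0, 0, 0, 0, 0, 0]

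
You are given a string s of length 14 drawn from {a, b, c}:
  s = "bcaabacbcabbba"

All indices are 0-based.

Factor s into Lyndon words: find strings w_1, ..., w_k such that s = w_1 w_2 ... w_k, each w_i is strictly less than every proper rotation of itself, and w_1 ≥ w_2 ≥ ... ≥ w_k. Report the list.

emit factor 1: 'bc' (i=0, period=2)
emit factor 2: 'aabacbcabbb' (i=2, period=11)
emit factor 3: 'a' (i=13, period=1)

["bc", "aabacbcabbb", "a"]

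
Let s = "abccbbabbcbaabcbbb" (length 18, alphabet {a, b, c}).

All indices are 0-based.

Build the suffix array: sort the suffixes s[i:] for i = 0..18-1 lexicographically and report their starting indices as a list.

rank→(start, suffix):
  0 → (11, 'aabcbbb')
  1 → (6, 'abbcbaabcbbb')
  2 → (12, 'abcbbb')
  3 → (0, 'abccbbabbcbaabcbbb')
  4 → (17, 'b')
  5 → (10, 'baabcbbb')
  6 → (5, 'babbcbaabcbbb')
  7 → (16, 'bb')
  8 → (4, 'bbabbcbaabcbbb')
  9 → (15, 'bbb')
  10 → (7, 'bbcbaabcbbb')
  11 → (8, 'bcbaabcbbb')
  12 → (13, 'bcbbb')
  13 → (1, 'bccbbabbcbaabcbbb')
  14 → (9, 'cbaabcbbb')
  15 → (3, 'cbbabbcbaabcbbb')
  16 → (14, 'cbbb')
  17 → (2, 'ccbbabbcbaabcbbb')

[11, 6, 12, 0, 17, 10, 5, 16, 4, 15, 7, 8, 13, 1, 9, 3, 14, 2]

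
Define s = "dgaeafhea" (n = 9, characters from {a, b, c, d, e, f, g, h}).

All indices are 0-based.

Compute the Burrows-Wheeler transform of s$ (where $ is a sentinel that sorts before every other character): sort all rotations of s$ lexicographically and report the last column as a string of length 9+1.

rank  rotation    last
    0  $dgaeafhea  a
    1  a$dgaeafhe  e
    2  aeafhea$dg  g
    3  afhea$dgae  e
    4  dgaeafhea$  $
    5  ea$dgaeafh  h
    6  eafhea$dga  a
    7  fhea$dgaea  a
    8  gaeafhea$d  d
    9  hea$dgaeaf  f

aege$haadf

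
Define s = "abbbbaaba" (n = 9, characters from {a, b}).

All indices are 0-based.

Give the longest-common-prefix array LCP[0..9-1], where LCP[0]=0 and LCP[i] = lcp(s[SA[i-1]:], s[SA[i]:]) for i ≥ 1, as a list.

[0, 1, 1, 2, 0, 2, 1, 2, 3]

sorted suffixes:
  #0 SA[0]=8  'a'
  #1 SA[1]=5  'aaba'
  #2 SA[2]=6  'aba'
  #3 SA[3]=0  'abbbbaaba'
  #4 SA[4]=7  'ba'
  #5 SA[5]=4  'baaba'
  #6 SA[6]=3  'bbaaba'
  #7 SA[7]=2  'bbbaaba'
  #8 SA[8]=1  'bbbbaaba'

SA = [8, 5, 6, 0, 7, 4, 3, 2, 1]
i: (SA[i-1],SA[i]) lcp shared
  1: (8,5) 1 'a'
  2: (5,6) 1 'a'
  3: (6,0) 2 'ab'
  4: (0,7) 0 ''
  5: (7,4) 2 'ba'
  6: (4,3) 1 'b'
  7: (3,2) 2 'bb'
  8: (2,1) 3 'bbb'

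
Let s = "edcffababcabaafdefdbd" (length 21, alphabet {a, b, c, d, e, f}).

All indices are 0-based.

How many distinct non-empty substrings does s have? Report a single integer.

211

rank | idx | suffix
   0 |  12 | aafdefdbd
   1 |  10 | abaafdefdbd
   2 |   5 | ababcabaafdefdbd
   3 |   7 | abcabaafdefdbd
   4 |  13 | afdefdbd
   5 |  11 | baafdefdbd
   6 |   6 | babcabaafdefdbd
   7 |   8 | bcabaafdefdbd
   8 |  19 | bd
   9 |   9 | cabaafdefdbd
  10 |   2 | cffababcabaafdefdbd
  11 |  20 | d
  12 |  18 | dbd
  13 |   1 | dcffababcabaafdefdbd
  14 |  15 | defdbd
  15 |   0 | edcffababcabaafdefdbd
  16 |  16 | efdbd
  17 |   4 | fababcabaafdefdbd
  18 |  17 | fdbd
  19 |  14 | fdefdbd
  20 |   3 | ffababcabaafdefdbd

SA = [12, 10, 5, 7, 13, 11, 6, 8, 19, 9, 2, 20, 18, 1, 15, 0, 16, 4, 17, 14, 3]
rank  pair      lcp
   1  s[12:],s[10:]  1  'a'
   2  s[10:],s[5:]  3  'aba'
   3  s[5:],s[7:]  2  'ab'
   4  s[7:],s[13:]  1  'a'
   5  s[13:],s[11:]  0  ''
   6  s[11:],s[6:]  2  'ba'
   7  s[6:],s[8:]  1  'b'
   8  s[8:],s[19:]  1  'b'
   9  s[19:],s[9:]  0  ''
  10  s[9:],s[2:]  1  'c'
  11  s[2:],s[20:]  0  ''
  12  s[20:],s[18:]  1  'd'
  13  s[18:],s[1:]  1  'd'
  14  s[1:],s[15:]  1  'd'
  15  s[15:],s[0:]  0  ''
  16  s[0:],s[16:]  1  'e'
  17  s[16:],s[4:]  0  ''
  18  s[4:],s[17:]  1  'f'
  19  s[17:],s[14:]  2  'fd'
  20  s[14:],s[3:]  1  'f'

n(n+1)/2 = 21·22/2 = 231
Σ LCP = 0 + 1 + 3 + 2 + 1 + 0 + 2 + 1 + 1 + 0 + 1 + 0 + 1 + 1 + 1 + 0 + 1 + 0 + 1 + 2 + 1 = 20
distinct = 231 − 20 = 211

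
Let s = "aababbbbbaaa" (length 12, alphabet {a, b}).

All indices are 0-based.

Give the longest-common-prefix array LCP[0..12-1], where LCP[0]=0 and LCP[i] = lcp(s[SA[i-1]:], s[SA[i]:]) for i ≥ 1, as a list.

[0, 1, 2, 2, 1, 2, 0, 2, 1, 2, 3, 4]

sorted suffixes:
  #0 SA[0]=11  'a'
  #1 SA[1]=10  'aa'
  #2 SA[2]=9  'aaa'
  #3 SA[3]=0  'aababbbbbaaa'
  #4 SA[4]=1  'ababbbbbaaa'
  #5 SA[5]=3  'abbbbbaaa'
  #6 SA[6]=8  'baaa'
  #7 SA[7]=2  'babbbbbaaa'
  #8 SA[8]=7  'bbaaa'
  #9 SA[9]=6  'bbbaaa'
  #10 SA[10]=5  'bbbbaaa'
  #11 SA[11]=4  'bbbbbaaa'

SA = [11, 10, 9, 0, 1, 3, 8, 2, 7, 6, 5, 4]
rank  pair      lcp
   1  s[11:],s[10:]  1  'a'
   2  s[10:],s[9:]  2  'aa'
   3  s[9:],s[0:]  2  'aa'
   4  s[0:],s[1:]  1  'a'
   5  s[1:],s[3:]  2  'ab'
   6  s[3:],s[8:]  0  ''
   7  s[8:],s[2:]  2  'ba'
   8  s[2:],s[7:]  1  'b'
   9  s[7:],s[6:]  2  'bb'
  10  s[6:],s[5:]  3  'bbb'
  11  s[5:],s[4:]  4  'bbbb'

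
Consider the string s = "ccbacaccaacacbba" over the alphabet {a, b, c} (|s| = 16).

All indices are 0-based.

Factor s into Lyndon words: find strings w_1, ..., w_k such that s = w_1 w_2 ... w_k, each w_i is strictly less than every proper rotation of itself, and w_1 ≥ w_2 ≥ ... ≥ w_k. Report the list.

["c", "c", "b", "acacc", "aacacbb", "a"]

emit factor 1: 'c' (i=0, period=1)
emit factor 2: 'c' (i=1, period=1)
emit factor 3: 'b' (i=2, period=1)
emit factor 4: 'acacc' (i=3, period=5)
emit factor 5: 'aacacbb' (i=8, period=7)
emit factor 6: 'a' (i=15, period=1)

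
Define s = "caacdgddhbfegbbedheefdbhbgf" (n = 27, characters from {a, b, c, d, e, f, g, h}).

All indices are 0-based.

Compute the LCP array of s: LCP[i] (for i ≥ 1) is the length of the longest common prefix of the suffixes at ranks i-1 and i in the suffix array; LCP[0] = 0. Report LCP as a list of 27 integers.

rank→(start, suffix):
  0 → (1, 'aacdgddhbfegbbedheefdbhbgf')
  1 → (2, 'acdgddhbfegbbedheefdbhbgf')
  2 → (13, 'bbedheefdbhbgf')
  3 → (14, 'bedheefdbhbgf')
  4 → (9, 'bfegbbedheefdbhbgf')
  5 → (24, 'bgf')
  6 → (22, 'bhbgf')
  7 → (0, 'caacdgddhbfegbbedheefdbhbgf')
  8 → (3, 'cdgddhbfegbbedheefdbhbgf')
  9 → (21, 'dbhbgf')
  10 → (6, 'ddhbfegbbedheefdbhbgf')
  11 → (4, 'dgddhbfegbbedheefdbhbgf')
  12 → (7, 'dhbfegbbedheefdbhbgf')
  13 → (16, 'dheefdbhbgf')
  14 → (15, 'edheefdbhbgf')
  15 → (18, 'eefdbhbgf')
  16 → (19, 'efdbhbgf')
  17 → (11, 'egbbedheefdbhbgf')
  18 → (26, 'f')
  19 → (20, 'fdbhbgf')
  20 → (10, 'fegbbedheefdbhbgf')
  21 → (12, 'gbbedheefdbhbgf')
  22 → (5, 'gddhbfegbbedheefdbhbgf')
  23 → (25, 'gf')
  24 → (8, 'hbfegbbedheefdbhbgf')
  25 → (23, 'hbgf')
  26 → (17, 'heefdbhbgf')

SA = [1, 2, 13, 14, 9, 24, 22, 0, 3, 21, 6, 4, 7, 16, 15, 18, 19, 11, 26, 20, 10, 12, 5, 25, 8, 23, 17]
rank  pair      lcp
   1  s[1:],s[2:]  1  'a'
   2  s[2:],s[13:]  0  ''
   3  s[13:],s[14:]  1  'b'
   4  s[14:],s[9:]  1  'b'
   5  s[9:],s[24:]  1  'b'
   6  s[24:],s[22:]  1  'b'
   7  s[22:],s[0:]  0  ''
   8  s[0:],s[3:]  1  'c'
   9  s[3:],s[21:]  0  ''
  10  s[21:],s[6:]  1  'd'
  11  s[6:],s[4:]  1  'd'
  12  s[4:],s[7:]  1  'd'
  13  s[7:],s[16:]  2  'dh'
  14  s[16:],s[15:]  0  ''
  15  s[15:],s[18:]  1  'e'
  16  s[18:],s[19:]  1  'e'
  17  s[19:],s[11:]  1  'e'
  18  s[11:],s[26:]  0  ''
  19  s[26:],s[20:]  1  'f'
  20  s[20:],s[10:]  1  'f'
  21  s[10:],s[12:]  0  ''
  22  s[12:],s[5:]  1  'g'
  23  s[5:],s[25:]  1  'g'
  24  s[25:],s[8:]  0  ''
  25  s[8:],s[23:]  2  'hb'
  26  s[23:],s[17:]  1  'h'

[0, 1, 0, 1, 1, 1, 1, 0, 1, 0, 1, 1, 1, 2, 0, 1, 1, 1, 0, 1, 1, 0, 1, 1, 0, 2, 1]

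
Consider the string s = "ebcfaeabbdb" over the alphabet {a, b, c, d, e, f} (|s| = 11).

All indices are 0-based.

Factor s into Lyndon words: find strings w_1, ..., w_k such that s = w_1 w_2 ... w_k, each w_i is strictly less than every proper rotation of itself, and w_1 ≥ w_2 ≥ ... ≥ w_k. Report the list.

emit factor 1: 'e' (i=0, period=1)
emit factor 2: 'bcf' (i=1, period=3)
emit factor 3: 'ae' (i=4, period=2)
emit factor 4: 'abbdb' (i=6, period=5)

["e", "bcf", "ae", "abbdb"]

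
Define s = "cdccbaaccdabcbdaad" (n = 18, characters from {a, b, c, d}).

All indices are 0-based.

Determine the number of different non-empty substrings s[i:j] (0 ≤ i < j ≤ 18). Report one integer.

152

rank→(start, suffix):
  0 → (5, 'aaccdabcbdaad')
  1 → (15, 'aad')
  2 → (10, 'abcbdaad')
  3 → (6, 'accdabcbdaad')
  4 → (16, 'ad')
  5 → (4, 'baaccdabcbdaad')
  6 → (11, 'bcbdaad')
  7 → (13, 'bdaad')
  8 → (3, 'cbaaccdabcbdaad')
  9 → (12, 'cbdaad')
  10 → (2, 'ccbaaccdabcbdaad')
  11 → (7, 'ccdabcbdaad')
  12 → (8, 'cdabcbdaad')
  13 → (0, 'cdccbaaccdabcbdaad')
  14 → (17, 'd')
  15 → (14, 'daad')
  16 → (9, 'dabcbdaad')
  17 → (1, 'dccbaaccdabcbdaad')

SA = [5, 15, 10, 6, 16, 4, 11, 13, 3, 12, 2, 7, 8, 0, 17, 14, 9, 1]
[i] adj suffixes → lcp
  [1] 5/15 → 2 ('aa')
  [2] 15/10 → 1 ('a')
  [3] 10/6 → 1 ('a')
  [4] 6/16 → 1 ('a')
  [5] 16/4 → 0 ('')
  [6] 4/11 → 1 ('b')
  [7] 11/13 → 1 ('b')
  [8] 13/3 → 0 ('')
  [9] 3/12 → 2 ('cb')
  [10] 12/2 → 1 ('c')
  [11] 2/7 → 2 ('cc')
  [12] 7/8 → 1 ('c')
  [13] 8/0 → 2 ('cd')
  [14] 0/17 → 0 ('')
  [15] 17/14 → 1 ('d')
  [16] 14/9 → 2 ('da')
  [17] 9/1 → 1 ('d')

n(n+1)/2 = 18·19/2 = 171
Σ LCP = 0 + 2 + 1 + 1 + 1 + 0 + 1 + 1 + 0 + 2 + 1 + 2 + 1 + 2 + 0 + 1 + 2 + 1 = 19
distinct = 171 − 19 = 152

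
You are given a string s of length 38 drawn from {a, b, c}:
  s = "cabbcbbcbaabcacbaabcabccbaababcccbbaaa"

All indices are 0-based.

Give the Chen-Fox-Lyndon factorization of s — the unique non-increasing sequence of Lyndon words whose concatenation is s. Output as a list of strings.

emit factor 1: 'c' (i=0, period=1)
emit factor 2: 'abbcbbcb' (i=1, period=8)
emit factor 3: 'aabcacb' (i=9, period=7)
emit factor 4: 'aabcabccb' (i=16, period=9)
emit factor 5: 'aababcccbb' (i=25, period=10)
emit factor 6: 'a' (i=35, period=1)
emit factor 7: 'a' (i=36, period=1)
emit factor 8: 'a' (i=37, period=1)

["c", "abbcbbcb", "aabcacb", "aabcabccb", "aababcccbb", "a", "a", "a"]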